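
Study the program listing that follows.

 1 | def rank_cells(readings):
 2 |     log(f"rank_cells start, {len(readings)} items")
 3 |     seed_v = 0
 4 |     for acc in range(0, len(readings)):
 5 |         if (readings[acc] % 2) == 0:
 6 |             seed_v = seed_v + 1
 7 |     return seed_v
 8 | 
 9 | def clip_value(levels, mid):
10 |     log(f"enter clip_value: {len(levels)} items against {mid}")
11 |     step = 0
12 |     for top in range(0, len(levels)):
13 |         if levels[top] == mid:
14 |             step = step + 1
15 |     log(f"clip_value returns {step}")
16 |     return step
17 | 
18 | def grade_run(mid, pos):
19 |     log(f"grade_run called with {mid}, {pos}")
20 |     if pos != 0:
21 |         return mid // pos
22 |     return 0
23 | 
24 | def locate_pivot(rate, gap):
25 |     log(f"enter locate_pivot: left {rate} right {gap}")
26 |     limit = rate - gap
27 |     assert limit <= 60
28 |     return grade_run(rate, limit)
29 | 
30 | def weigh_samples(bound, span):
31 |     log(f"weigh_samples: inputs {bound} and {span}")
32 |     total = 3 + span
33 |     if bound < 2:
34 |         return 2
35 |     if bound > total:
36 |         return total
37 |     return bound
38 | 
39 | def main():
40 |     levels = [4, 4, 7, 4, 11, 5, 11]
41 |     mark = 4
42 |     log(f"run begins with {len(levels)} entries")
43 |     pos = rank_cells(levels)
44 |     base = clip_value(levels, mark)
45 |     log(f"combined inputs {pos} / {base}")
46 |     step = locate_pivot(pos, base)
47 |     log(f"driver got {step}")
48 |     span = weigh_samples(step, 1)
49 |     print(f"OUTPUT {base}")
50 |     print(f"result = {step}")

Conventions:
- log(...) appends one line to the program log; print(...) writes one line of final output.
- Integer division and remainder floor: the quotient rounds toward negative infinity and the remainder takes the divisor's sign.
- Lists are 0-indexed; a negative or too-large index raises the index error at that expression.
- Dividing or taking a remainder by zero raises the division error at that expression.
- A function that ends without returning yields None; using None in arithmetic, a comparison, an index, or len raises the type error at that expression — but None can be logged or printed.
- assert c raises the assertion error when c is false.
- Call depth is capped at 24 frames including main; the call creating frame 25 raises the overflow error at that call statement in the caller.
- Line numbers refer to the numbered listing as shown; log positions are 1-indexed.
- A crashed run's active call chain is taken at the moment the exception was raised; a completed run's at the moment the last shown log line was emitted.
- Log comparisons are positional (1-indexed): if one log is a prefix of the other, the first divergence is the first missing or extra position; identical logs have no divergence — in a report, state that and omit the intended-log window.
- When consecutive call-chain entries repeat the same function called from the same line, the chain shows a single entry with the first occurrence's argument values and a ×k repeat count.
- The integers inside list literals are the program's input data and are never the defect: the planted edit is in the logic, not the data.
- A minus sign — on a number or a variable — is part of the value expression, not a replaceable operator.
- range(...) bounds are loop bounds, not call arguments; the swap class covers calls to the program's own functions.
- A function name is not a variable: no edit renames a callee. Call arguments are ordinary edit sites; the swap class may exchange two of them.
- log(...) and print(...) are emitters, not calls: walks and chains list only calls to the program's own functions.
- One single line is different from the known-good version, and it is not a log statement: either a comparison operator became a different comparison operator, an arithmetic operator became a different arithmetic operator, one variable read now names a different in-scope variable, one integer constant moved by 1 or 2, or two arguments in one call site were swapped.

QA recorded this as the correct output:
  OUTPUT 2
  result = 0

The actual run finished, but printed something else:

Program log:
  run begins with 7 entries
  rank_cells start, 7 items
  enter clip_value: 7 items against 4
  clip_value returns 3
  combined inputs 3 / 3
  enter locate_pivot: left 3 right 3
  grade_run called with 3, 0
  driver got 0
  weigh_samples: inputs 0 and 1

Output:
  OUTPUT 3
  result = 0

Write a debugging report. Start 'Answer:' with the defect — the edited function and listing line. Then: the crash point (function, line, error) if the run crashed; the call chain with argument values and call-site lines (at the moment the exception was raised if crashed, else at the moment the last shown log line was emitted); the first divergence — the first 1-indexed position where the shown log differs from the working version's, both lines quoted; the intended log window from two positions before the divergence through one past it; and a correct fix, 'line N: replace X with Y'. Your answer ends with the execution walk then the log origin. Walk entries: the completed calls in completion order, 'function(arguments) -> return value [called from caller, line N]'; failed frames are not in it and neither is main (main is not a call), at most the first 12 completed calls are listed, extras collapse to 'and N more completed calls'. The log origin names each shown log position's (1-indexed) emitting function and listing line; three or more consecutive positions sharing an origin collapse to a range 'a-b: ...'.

Answer: the defect is in main at line 49.
Key observation: Log streams are identical — the defect surfaces only in the printed output.
Call chain: main -> weigh_samples(0, 1) (called at line 48).
First divergence: none — the logs agree in full.
Execution walk:
  rank_cells([4, 4, 7, 4, 11, 5, 11]) -> 3  [called from main, line 43]
  clip_value([4, 4, 7, 4, 11, 5, 11], 4) -> 3  [called from main, line 44]
  grade_run(3, 0) -> 0  [called from locate_pivot, line 28]
  locate_pivot(3, 3) -> 0  [called from main, line 46]
  weigh_samples(0, 1) -> 2  [called from main, line 48]
Origin of each log line:
  1: logged in main at line 42
  2: logged in rank_cells at line 2
  3: logged in clip_value at line 10
  4: logged in clip_value at line 15
  5: logged in main at line 45
  6: logged in locate_pivot at line 25
  7: logged in grade_run at line 19
  8: logged in main at line 47
  9: logged in weigh_samples at line 31
A correct fix: line 49: replace `base` with `span`.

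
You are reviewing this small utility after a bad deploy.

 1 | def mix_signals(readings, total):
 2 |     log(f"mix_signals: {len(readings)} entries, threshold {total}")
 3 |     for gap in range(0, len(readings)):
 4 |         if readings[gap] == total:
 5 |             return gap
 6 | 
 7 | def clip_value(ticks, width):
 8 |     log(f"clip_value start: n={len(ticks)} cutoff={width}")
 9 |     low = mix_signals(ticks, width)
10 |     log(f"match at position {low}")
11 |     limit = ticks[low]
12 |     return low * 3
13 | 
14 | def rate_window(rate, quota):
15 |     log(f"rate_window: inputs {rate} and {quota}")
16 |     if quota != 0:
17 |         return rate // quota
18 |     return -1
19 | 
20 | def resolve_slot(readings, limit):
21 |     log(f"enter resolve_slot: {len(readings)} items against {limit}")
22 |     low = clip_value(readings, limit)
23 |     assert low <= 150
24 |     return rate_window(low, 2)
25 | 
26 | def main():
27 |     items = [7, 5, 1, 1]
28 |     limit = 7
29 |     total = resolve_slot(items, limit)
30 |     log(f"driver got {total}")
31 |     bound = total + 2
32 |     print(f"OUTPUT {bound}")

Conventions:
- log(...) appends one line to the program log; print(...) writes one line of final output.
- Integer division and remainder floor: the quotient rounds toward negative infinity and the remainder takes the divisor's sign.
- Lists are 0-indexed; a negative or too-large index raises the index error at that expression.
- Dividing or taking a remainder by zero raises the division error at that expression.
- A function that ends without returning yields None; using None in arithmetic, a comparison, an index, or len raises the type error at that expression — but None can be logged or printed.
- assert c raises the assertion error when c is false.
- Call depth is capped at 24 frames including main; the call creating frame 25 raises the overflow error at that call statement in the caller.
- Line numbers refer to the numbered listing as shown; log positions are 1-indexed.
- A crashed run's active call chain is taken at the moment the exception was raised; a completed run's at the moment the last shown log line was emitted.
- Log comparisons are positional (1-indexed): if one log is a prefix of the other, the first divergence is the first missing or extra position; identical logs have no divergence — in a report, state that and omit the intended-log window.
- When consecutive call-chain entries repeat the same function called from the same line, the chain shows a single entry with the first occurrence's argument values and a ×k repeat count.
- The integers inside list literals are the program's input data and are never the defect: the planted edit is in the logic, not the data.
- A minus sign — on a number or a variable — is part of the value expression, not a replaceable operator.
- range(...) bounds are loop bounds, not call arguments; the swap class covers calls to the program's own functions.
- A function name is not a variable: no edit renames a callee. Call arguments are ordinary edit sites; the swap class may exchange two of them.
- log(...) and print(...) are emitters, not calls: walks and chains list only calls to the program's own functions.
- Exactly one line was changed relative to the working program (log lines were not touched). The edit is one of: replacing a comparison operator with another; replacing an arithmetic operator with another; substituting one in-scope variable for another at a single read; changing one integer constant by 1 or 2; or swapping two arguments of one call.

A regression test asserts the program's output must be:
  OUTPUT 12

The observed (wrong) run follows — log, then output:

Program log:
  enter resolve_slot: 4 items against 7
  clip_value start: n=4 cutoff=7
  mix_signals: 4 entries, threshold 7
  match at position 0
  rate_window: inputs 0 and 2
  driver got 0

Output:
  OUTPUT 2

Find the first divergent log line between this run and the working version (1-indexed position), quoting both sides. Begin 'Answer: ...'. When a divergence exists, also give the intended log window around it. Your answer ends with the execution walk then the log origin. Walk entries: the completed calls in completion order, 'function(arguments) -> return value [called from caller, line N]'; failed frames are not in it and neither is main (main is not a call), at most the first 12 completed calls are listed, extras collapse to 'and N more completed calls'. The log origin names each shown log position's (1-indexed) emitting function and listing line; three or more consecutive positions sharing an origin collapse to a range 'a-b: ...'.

Answer: position 5 — the shown line 'rate_window: inputs 0 and 2' should read 'rate_window: inputs 21 and 2'.
Intended log window:
  3: mix_signals: 4 entries, threshold 7
  4: match at position 0
  5: rate_window: inputs 21 and 2
  6: driver got 10
Execution walk:
  mix_signals([7, 5, 1, 1], 7) -> 0  [called from clip_value, line 9]
  clip_value([7, 5, 1, 1], 7) -> 0  [called from resolve_slot, line 22]
  rate_window(0, 2) -> 0  [called from resolve_slot, line 24]
  resolve_slot([7, 5, 1, 1], 7) -> 0  [called from main, line 29]
Log origins:
  1 — resolve_slot, line 21
  2 — clip_value, line 8
  3 — mix_signals, line 2
  4 — clip_value, line 10
  5 — rate_window, line 15
  6 — main, line 30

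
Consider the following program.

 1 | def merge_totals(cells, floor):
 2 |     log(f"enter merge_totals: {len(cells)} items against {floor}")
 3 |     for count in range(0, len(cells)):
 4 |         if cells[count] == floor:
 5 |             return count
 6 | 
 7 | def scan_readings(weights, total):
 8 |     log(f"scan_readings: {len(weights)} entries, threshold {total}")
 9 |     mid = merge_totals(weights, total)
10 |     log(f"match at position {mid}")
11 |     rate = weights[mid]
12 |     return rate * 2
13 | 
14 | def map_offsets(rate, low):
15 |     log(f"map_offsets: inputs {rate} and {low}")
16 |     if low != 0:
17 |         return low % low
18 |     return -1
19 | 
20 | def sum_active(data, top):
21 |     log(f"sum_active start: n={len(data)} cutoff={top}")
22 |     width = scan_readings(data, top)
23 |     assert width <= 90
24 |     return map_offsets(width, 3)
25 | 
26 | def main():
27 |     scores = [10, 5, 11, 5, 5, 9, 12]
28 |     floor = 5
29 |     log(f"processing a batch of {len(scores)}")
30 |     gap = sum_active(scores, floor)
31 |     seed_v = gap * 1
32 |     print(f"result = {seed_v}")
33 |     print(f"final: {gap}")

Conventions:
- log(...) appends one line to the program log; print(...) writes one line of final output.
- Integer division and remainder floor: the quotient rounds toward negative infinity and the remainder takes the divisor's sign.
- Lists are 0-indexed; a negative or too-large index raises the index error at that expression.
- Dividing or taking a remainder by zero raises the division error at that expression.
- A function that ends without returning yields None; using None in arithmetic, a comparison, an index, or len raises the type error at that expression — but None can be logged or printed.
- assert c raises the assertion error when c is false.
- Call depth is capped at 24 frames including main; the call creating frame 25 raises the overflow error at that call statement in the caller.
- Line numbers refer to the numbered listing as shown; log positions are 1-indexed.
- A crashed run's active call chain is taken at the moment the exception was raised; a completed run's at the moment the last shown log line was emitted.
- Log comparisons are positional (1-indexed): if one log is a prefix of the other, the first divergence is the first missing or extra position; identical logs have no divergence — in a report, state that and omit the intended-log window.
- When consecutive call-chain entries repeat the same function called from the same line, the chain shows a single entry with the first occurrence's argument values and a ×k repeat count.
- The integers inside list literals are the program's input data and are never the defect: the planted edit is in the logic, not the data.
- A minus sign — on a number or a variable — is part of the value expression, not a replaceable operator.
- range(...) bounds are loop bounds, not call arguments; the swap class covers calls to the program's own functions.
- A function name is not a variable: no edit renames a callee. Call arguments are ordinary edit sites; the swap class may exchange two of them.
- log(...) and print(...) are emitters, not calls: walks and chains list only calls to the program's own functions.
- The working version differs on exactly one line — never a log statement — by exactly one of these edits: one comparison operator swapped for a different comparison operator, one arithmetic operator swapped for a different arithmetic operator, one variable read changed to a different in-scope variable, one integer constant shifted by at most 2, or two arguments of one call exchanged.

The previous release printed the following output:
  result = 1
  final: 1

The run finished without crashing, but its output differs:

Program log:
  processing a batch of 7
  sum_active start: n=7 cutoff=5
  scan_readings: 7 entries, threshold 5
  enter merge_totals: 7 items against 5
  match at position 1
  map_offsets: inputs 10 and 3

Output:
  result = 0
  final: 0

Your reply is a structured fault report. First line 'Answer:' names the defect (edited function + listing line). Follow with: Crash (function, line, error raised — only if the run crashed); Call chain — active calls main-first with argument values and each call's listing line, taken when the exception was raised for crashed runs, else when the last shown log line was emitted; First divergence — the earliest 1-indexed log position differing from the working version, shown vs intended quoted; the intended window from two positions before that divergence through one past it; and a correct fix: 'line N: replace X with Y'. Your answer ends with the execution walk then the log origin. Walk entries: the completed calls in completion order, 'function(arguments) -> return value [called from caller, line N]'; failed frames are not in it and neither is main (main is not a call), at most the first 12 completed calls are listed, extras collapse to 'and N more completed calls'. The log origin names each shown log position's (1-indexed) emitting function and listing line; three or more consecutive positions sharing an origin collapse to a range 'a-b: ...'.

Answer: the defect is in map_offsets at line 17.
Key fact: The two runs log identically and part ways only at the printed values.
Call chain: main -> sum_active([10, 5, 11, 5, 5, 9, 12], 5) (called at line 30) -> map_offsets(10, 3) (called at line 24).
First divergence: none; the two logs match at every position.
Execution walk:
  merge_totals([10, 5, 11, 5, 5, 9, 12], 5) -> 1  [called from scan_readings, line 9]
  scan_readings([10, 5, 11, 5, 5, 9, 12], 5) -> 10  [called from sum_active, line 22]
  map_offsets(10, 3) -> 0  [called from sum_active, line 24]
  sum_active([10, 5, 11, 5, 5, 9, 12], 5) -> 0  [called from main, line 30]
Log origins:
  1 — main, line 29
  2 — sum_active, line 21
  3 — scan_readings, line 8
  4 — merge_totals, line 2
  5 — scan_readings, line 10
  6 — map_offsets, line 15
A correct fix: line 17: replace `low % low` with `rate % low`.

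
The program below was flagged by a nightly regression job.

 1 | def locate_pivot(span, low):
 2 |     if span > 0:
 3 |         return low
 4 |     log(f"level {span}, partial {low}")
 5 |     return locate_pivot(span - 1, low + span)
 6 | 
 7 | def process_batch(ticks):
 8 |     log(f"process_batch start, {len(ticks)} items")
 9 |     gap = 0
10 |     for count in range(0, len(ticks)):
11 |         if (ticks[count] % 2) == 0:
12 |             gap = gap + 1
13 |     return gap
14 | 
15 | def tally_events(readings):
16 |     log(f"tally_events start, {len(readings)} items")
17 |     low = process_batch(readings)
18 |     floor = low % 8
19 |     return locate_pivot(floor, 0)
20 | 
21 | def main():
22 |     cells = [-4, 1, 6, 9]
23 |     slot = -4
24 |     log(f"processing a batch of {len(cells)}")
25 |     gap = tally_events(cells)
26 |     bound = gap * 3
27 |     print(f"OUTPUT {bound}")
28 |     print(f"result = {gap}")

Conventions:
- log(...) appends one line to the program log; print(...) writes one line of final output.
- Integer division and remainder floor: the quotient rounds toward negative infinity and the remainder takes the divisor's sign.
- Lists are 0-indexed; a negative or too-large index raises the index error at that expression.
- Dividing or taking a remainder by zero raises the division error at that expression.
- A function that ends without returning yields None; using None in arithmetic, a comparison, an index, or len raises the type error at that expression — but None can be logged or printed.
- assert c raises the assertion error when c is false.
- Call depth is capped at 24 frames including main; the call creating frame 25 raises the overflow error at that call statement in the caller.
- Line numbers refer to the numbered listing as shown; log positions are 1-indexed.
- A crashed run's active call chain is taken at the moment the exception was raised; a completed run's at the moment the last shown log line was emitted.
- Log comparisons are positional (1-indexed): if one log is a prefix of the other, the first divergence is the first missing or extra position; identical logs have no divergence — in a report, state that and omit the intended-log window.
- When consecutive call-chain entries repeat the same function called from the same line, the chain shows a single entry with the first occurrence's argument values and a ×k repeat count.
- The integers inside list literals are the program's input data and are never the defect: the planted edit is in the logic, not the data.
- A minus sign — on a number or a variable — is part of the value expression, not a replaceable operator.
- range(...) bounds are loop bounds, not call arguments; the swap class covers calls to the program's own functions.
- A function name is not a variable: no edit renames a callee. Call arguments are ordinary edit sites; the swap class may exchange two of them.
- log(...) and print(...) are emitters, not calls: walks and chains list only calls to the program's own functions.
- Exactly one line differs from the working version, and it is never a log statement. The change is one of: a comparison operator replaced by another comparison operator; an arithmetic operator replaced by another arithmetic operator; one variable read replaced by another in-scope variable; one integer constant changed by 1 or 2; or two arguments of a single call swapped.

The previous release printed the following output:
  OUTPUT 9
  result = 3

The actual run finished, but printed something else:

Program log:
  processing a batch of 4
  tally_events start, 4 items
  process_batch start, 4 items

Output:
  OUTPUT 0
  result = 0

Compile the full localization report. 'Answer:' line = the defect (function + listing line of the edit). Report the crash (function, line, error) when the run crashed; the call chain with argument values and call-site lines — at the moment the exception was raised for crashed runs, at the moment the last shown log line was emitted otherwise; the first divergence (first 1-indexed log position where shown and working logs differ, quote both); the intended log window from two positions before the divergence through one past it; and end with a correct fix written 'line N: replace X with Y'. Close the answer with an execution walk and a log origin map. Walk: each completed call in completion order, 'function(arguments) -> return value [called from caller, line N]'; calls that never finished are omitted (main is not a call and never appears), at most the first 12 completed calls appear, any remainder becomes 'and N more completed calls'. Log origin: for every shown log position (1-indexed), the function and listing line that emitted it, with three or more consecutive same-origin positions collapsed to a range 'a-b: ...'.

Answer: the defect is in locate_pivot at line 2.
Core observation: The shown log is a 3-line prefix of the intended one, whose next entry is 'level 2, partial 0'.
Call chain: main -> tally_events([-4, 1, 6, 9]) (called at line 25) -> process_batch([-4, 1, 6, 9]) (called at line 17).
First divergence: position 4; the shown log stops at 3 lines while the working version next logs 'level 2, partial 0'.
Intended log window:
  2: tally_events start, 4 items
  3: process_batch start, 4 items
  4: level 2, partial 0
  5: level 1, partial 2
Execution walk:
  process_batch([-4, 1, 6, 9]) -> 2  [called from tally_events, line 17]
  locate_pivot(2, 0) -> 0  [called from tally_events, line 19]
  tally_events([-4, 1, 6, 9]) -> 0  [called from main, line 25]
Log origin:
  1: logged in main at line 24
  2: logged in tally_events at line 16
  3: logged in process_batch at line 8
A correct fix: line 2: replace `>` with `<=`.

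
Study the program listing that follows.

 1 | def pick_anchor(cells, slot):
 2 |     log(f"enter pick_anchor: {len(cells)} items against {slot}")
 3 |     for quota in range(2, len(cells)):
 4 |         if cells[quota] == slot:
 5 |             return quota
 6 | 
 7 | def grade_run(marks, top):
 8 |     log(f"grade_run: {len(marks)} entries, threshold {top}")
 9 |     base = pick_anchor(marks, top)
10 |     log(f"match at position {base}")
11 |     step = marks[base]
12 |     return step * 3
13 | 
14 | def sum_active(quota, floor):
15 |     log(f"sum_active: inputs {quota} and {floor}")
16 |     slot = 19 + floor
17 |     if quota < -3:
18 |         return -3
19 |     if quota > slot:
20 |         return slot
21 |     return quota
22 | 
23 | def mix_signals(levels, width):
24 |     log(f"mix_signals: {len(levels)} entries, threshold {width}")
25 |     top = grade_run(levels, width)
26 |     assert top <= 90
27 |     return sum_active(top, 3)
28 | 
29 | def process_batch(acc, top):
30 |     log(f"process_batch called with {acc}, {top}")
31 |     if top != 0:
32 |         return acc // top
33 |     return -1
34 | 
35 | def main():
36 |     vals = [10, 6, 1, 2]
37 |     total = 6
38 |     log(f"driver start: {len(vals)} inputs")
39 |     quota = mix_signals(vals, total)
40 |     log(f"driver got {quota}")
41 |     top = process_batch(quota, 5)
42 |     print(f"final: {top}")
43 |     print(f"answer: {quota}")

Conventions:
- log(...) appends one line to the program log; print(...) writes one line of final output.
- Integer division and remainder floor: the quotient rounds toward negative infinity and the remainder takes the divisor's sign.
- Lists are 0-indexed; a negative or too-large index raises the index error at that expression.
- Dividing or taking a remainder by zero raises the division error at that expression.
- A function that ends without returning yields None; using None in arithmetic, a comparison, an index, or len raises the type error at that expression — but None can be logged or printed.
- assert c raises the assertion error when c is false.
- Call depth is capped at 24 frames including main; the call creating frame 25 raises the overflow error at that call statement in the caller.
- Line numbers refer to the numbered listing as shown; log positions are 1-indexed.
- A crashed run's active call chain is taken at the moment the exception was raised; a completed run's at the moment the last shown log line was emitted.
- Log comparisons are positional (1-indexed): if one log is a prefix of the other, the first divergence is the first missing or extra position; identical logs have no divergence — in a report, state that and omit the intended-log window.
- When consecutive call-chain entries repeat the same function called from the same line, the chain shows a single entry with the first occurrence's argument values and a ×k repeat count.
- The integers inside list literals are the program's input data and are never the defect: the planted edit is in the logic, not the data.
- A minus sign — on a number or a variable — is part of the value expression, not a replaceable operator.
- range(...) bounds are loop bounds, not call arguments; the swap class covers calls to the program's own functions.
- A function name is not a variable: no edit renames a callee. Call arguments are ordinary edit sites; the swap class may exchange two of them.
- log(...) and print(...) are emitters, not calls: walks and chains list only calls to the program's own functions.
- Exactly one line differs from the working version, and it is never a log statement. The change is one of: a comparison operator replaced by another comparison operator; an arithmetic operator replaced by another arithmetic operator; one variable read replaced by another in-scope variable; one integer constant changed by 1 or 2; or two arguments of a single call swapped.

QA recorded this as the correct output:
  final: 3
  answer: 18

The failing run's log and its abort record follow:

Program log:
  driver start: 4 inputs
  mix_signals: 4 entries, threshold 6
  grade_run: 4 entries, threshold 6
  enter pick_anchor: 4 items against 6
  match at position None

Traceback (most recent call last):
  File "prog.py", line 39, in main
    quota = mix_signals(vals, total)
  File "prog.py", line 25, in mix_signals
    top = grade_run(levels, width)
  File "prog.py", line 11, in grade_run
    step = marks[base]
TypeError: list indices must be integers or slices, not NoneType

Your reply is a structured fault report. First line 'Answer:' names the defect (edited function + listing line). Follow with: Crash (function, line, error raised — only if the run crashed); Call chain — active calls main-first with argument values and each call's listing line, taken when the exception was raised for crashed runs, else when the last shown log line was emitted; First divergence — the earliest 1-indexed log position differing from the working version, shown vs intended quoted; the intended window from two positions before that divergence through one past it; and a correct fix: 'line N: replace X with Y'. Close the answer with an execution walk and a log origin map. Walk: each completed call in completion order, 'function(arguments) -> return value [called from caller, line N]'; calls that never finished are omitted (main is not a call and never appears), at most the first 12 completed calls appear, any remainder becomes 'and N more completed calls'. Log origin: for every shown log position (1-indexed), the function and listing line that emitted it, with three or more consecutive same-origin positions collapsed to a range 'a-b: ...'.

Answer: the defect is in pick_anchor at line 3.
Key observation: The log first diverges at position 5: the faulty run prints 'match at position None' where the working version prints 'match at position 1'.
Crash: grade_run, line 11, TypeError.
Call chain: main -> mix_signals([10, 6, 1, 2], 6) (called at line 39) -> grade_run([10, 6, 1, 2], 6) (called at line 25).
First divergence: position 5; shown 'match at position None' vs intended 'match at position 1'.
Intended log window:
  3: grade_run: 4 entries, threshold 6
  4: enter pick_anchor: 4 items against 6
  5: match at position 1
  6: sum_active: inputs 18 and 3
Execution walk:
  pick_anchor([10, 6, 1, 2], 6) -> None  [called from grade_run, line 9]
Log origin:
  1: logged in main at line 38
  2: logged in mix_signals at line 24
  3: logged in grade_run at line 8
  4: logged in pick_anchor at line 2
  5: logged in grade_run at line 10
A correct fix: line 3: replace `2` with `0`.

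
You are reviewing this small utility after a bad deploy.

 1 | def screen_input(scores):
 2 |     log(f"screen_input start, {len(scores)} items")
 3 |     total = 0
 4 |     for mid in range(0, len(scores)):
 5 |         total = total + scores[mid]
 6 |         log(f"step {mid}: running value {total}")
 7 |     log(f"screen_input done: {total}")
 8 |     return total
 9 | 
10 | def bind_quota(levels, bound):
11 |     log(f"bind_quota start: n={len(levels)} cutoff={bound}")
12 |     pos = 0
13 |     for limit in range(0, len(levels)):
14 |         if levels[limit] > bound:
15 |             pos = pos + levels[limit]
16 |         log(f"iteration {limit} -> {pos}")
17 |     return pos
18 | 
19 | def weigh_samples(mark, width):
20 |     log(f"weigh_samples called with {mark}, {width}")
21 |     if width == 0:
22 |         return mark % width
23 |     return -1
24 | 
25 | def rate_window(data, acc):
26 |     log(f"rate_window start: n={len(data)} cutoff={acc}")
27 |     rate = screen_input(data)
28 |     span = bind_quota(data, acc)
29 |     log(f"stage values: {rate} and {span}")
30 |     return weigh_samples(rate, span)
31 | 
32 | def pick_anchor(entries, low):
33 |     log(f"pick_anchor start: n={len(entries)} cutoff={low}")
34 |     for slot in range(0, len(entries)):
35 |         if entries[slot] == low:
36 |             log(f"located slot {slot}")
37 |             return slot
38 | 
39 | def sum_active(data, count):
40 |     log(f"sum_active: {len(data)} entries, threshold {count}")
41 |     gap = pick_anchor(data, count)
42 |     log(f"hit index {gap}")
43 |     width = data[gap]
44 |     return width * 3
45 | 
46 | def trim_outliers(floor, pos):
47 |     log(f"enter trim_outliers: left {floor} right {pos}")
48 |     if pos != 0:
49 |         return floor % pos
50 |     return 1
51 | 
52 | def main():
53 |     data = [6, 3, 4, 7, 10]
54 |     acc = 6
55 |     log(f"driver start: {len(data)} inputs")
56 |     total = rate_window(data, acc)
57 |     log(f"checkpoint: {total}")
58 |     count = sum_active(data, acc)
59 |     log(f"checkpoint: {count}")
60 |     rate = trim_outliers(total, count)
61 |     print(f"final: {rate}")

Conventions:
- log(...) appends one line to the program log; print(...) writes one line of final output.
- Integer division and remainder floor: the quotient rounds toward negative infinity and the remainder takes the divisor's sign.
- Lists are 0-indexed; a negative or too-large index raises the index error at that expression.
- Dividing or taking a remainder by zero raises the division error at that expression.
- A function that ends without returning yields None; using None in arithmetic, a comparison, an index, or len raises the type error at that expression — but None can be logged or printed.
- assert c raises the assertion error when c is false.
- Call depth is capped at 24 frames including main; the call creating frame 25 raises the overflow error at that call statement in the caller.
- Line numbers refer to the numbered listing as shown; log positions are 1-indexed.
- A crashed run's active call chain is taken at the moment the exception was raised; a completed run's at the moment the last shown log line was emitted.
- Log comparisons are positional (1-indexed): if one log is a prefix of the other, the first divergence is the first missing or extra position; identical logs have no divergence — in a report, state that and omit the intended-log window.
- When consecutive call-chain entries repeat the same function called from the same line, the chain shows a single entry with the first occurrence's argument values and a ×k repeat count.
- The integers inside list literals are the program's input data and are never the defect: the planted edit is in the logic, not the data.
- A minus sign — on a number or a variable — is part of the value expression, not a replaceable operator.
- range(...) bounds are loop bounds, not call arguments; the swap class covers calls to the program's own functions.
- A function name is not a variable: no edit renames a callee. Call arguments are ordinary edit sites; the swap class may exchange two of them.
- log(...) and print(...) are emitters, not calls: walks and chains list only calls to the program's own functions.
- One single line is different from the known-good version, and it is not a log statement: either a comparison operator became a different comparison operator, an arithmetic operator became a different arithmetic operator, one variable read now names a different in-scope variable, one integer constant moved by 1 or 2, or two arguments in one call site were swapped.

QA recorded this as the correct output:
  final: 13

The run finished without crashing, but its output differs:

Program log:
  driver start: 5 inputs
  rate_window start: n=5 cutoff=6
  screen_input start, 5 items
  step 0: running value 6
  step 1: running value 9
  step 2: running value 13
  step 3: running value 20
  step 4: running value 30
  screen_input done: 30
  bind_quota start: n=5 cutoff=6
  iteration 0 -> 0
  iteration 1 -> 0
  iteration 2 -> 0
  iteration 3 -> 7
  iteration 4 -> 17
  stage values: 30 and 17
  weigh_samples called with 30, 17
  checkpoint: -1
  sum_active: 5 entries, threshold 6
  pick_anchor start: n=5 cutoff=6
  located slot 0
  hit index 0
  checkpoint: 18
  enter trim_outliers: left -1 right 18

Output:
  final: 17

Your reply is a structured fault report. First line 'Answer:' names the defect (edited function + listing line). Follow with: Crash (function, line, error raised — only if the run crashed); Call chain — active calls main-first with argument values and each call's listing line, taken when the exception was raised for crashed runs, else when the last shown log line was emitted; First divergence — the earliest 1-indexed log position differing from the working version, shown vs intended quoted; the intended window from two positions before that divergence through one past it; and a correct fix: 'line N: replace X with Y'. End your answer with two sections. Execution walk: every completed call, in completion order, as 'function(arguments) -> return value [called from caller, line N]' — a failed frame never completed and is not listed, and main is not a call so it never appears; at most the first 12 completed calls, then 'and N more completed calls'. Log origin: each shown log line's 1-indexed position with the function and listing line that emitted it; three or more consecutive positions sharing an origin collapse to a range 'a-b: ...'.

Answer: the defect is in weigh_samples at line 21.
The tell: Everything matches until log position 18, which reads 'checkpoint: -1' in place of 'checkpoint: 13'.
Call chain: main -> trim_outliers(-1, 18) (called at line 60).
First divergence: position 18; shown 'checkpoint: -1' vs intended 'checkpoint: 13'.
Intended log window:
  16: stage values: 30 and 17
  17: weigh_samples called with 30, 17
  18: checkpoint: 13
  19: sum_active: 5 entries, threshold 6
Execution walk:
  screen_input([6, 3, 4, 7, 10]) -> 30  [called from rate_window, line 27]
  bind_quota([6, 3, 4, 7, 10], 6) -> 17  [called from rate_window, line 28]
  weigh_samples(30, 17) -> -1  [called from rate_window, line 30]
  rate_window([6, 3, 4, 7, 10], 6) -> -1  [called from main, line 56]
  pick_anchor([6, 3, 4, 7, 10], 6) -> 0  [called from sum_active, line 41]
  sum_active([6, 3, 4, 7, 10], 6) -> 18  [called from main, line 58]
  trim_outliers(-1, 18) -> 17  [called from main, line 60]
Log line origins:
  1 — main, line 55
  2 — rate_window, line 26
  3 — screen_input, line 2
  4-8 — screen_input, line 6
  9 — screen_input, line 7
  10 — bind_quota, line 11
  11-15 — bind_quota, line 16
  16 — rate_window, line 29
  17 — weigh_samples, line 20
  18 — main, line 57
  19 — sum_active, line 40
  20 — pick_anchor, line 33
  21 — pick_anchor, line 36
  22 — sum_active, line 42
  23 — main, line 59
  24 — trim_outliers, line 47
A correct fix: line 21: replace `==` with `!=`.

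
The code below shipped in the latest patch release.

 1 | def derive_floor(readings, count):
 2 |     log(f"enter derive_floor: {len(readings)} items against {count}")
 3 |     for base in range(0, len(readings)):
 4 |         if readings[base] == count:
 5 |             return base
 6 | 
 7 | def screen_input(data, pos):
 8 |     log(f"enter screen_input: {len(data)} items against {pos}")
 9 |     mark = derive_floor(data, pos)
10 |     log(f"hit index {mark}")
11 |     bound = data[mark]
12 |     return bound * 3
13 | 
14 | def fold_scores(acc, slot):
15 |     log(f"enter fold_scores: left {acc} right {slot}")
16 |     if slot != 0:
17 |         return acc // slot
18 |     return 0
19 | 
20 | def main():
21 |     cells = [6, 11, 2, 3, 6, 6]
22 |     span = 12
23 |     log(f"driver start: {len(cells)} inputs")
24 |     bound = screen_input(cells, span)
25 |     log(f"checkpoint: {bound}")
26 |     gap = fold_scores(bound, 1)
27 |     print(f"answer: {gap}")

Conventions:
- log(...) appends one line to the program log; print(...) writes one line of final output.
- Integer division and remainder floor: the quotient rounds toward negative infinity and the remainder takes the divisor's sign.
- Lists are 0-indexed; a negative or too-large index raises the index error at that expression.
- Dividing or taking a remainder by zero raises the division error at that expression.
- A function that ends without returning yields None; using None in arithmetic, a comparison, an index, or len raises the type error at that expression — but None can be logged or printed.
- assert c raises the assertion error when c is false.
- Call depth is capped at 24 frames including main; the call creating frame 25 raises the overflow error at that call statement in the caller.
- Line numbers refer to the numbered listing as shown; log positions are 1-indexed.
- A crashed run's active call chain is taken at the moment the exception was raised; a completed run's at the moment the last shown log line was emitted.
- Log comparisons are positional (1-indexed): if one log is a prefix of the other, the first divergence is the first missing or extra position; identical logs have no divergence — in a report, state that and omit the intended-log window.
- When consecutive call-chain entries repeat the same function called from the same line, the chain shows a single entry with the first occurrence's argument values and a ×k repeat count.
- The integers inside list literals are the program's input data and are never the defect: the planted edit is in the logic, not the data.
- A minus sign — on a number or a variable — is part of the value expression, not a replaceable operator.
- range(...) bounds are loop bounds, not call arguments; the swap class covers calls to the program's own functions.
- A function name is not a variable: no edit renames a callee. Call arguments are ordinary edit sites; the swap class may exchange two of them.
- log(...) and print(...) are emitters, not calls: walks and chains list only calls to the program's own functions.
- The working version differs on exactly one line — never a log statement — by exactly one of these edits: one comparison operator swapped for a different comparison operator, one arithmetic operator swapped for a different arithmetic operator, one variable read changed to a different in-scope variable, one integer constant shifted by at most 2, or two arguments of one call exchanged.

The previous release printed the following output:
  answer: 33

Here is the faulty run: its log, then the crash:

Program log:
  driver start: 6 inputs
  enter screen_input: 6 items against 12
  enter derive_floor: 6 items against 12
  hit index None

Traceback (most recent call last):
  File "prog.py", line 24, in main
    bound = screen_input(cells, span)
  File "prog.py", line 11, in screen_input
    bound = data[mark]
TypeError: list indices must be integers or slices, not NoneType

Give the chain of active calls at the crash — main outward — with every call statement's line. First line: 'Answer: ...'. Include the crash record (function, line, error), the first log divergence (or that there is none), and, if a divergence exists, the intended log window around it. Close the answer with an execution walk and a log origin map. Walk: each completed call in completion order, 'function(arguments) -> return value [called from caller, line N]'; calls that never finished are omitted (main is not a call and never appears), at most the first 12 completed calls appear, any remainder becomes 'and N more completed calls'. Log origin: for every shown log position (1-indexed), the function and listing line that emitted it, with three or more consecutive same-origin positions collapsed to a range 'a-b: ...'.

Answer: main -> screen_input (called at line 24).
Key fact: Everything matches until log position 2, which reads 'enter screen_input: 6 items against 12' in place of 'enter screen_input: 6 items against 11'.
Crash: screen_input, line 11, TypeError.
First divergence: at position 2 the run shows 'enter screen_input: 6 items against 12' where the working version logs 'enter screen_input: 6 items against 11'.
Intended log window:
  1: driver start: 6 inputs
  2: enter screen_input: 6 items against 11
  3: enter derive_floor: 6 items against 11
Execution walk:
  derive_floor([6, 11, 2, 3, 6, 6], 12) -> None  [called from screen_input, line 9]
Log origin:
  1 — main, line 23
  2 — screen_input, line 8
  3 — derive_floor, line 2
  4 — screen_input, line 10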